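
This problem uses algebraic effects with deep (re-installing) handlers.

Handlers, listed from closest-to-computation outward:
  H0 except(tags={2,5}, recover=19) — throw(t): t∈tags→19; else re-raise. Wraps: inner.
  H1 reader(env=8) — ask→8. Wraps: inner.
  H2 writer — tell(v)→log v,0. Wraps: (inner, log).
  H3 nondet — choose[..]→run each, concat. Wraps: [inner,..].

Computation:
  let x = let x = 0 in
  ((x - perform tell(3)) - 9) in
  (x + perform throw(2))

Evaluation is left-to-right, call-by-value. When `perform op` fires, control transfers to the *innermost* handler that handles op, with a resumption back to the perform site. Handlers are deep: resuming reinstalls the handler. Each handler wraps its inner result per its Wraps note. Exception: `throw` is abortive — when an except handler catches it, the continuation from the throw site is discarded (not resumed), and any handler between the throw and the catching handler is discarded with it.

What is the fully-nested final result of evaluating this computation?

Answer: [(19, (3))]

Step-by-step:
tell(3) @ H2 ⇒ log+=3
throw(2) @ H0 caught ⇒ 19
H1 returns 19
H2 returns (19, (3))
H3 returns [(19, (3))]
= [(19, (3))]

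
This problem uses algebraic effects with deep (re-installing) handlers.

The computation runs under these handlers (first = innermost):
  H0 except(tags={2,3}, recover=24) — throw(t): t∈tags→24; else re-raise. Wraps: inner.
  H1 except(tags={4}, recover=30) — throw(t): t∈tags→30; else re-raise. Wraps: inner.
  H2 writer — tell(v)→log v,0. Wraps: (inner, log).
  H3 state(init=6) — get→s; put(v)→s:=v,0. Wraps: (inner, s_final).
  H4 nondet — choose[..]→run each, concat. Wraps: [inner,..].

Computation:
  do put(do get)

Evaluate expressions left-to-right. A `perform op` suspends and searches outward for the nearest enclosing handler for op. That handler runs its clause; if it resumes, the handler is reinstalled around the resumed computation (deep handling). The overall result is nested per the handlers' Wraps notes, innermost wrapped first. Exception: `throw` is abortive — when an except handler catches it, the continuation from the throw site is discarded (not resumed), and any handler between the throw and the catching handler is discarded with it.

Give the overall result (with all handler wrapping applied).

Step-by-step:
get @ H3 ⇒ 6
put(6) @ H3 ⇒ s:=6
H0 returns 0
H1 returns 0
H2 returns (0, ())
H3 returns ((0, ()), 6)
H4 returns [((0, ()), 6)]
= [((0, ()), 6)]

Answer: [((0, ()), 6)]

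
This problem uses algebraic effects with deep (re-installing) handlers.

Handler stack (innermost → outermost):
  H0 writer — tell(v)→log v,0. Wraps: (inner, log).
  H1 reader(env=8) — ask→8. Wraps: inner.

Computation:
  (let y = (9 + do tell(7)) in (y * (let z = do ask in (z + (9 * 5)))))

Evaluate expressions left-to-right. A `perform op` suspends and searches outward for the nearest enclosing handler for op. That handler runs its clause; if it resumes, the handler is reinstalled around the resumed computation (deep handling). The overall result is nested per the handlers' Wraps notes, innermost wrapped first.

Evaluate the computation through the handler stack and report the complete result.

Step-by-step:
tell(7) @ H0 ⇒ log+=7
ask @ H1 ⇒ 8
H0 returns (477, (7))
H1 returns (477, (7))
= (477, (7))

Answer: (477, (7))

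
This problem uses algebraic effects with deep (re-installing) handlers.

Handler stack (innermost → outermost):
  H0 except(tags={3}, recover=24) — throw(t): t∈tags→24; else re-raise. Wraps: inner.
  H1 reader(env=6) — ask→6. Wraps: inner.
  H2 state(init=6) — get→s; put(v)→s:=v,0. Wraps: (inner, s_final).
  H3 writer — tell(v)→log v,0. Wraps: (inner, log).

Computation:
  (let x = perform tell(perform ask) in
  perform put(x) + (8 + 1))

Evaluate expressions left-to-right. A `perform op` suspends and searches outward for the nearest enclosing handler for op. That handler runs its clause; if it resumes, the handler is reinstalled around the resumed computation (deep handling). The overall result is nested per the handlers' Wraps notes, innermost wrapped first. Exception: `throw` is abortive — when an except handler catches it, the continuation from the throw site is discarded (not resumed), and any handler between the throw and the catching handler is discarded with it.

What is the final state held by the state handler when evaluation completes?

Answer: 0

Working:
ask @ H1 ⇒ 6
tell(6) @ H3 ⇒ log+=6
put(0) @ H2 ⇒ s:=0
H0 returns 9
H1 returns 9
H2 returns (9, 0)
H3 returns ((9, 0), (6))
= ((9, 0), (6))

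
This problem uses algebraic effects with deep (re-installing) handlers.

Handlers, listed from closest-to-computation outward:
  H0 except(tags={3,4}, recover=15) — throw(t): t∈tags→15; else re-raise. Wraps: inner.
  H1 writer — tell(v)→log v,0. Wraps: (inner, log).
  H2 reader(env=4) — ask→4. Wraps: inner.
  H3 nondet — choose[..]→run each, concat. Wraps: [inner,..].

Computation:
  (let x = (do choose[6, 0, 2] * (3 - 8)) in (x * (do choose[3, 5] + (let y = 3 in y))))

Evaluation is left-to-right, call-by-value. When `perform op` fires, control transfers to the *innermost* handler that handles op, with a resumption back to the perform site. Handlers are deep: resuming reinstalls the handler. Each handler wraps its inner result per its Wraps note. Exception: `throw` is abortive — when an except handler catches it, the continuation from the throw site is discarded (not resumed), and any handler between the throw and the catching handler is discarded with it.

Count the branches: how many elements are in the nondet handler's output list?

Step-by-step:
choose[6, 0, 2] @ H3
  branch[0] choose=6:
    choose[3, 5] @ H3
      branch[0] choose=3:
        H0 returns -180
        H1 returns (-180, ())
        H2 returns (-180, ())
        H3 returns [(-180, ())]
      branch[1] choose=5:
        H0 returns -240
        H1 returns (-240, ())
        H2 returns (-240, ())
        H3 returns [(-240, ())]
  branch[1] choose=0:
    choose[3, 5] @ H3
      branch[0] choose=3:
        H0 returns 0
        H1 returns (0, ())
        H2 returns (0, ())
        H3 returns [(0, ())]
      branch[1] choose=5:
        H0 returns 0
        H1 returns (0, ())
        H2 returns (0, ())
        H3 returns [(0, ())]
  branch[2] choose=2:
    choose[3, 5] @ H3
      branch[0] choose=3:
        H0 returns -60
        H1 returns (-60, ())
        H2 returns (-60, ())
        H3 returns [(-60, ())]
      branch[1] choose=5:
        H0 returns -80
        H1 returns (-80, ())
        H2 returns (-80, ())
        H3 returns [(-80, ())]
= [(-180, ()), (-240, ()), (0, ()), (0, ()), (-60, ()), (-80, ())]

Answer: 6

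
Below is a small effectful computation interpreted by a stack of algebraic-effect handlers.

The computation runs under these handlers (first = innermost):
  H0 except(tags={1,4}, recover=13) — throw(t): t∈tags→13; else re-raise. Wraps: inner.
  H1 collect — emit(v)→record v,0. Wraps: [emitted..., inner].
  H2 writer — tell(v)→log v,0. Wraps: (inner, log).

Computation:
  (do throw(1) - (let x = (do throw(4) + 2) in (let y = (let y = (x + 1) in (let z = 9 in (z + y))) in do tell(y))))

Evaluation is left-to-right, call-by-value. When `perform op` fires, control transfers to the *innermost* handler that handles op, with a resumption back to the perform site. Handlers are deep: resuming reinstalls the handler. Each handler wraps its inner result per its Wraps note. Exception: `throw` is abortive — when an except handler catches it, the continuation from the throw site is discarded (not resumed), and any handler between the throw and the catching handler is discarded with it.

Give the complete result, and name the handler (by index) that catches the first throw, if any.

Answer: ([13], ()) ; first throw caught by: H0

Evaluation trace:
throw(1) @ H0 caught ⇒ 13
H1 returns [13]
H2 returns ([13], ())
= ([13], ())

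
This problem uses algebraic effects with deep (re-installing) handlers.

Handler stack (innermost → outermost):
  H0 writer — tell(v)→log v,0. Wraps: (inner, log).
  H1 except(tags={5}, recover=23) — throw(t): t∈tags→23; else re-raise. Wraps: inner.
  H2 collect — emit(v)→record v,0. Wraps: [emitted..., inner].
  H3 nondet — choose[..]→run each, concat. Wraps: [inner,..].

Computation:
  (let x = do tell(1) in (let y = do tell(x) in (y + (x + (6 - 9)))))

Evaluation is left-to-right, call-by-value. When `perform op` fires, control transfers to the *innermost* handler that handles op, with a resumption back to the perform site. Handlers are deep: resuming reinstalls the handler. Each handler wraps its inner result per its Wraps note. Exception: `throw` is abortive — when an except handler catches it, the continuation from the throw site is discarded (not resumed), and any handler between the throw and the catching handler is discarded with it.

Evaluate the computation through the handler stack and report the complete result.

Answer: [[(-3, (1, 0))]]

Working:
tell(1) @ H0 ⇒ log+=1
tell(0) @ H0 ⇒ log+=0
H0 returns (-3, (1, 0))
H1 returns (-3, (1, 0))
H2 returns [(-3, (1, 0))]
H3 returns [[(-3, (1, 0))]]
= [[(-3, (1, 0))]]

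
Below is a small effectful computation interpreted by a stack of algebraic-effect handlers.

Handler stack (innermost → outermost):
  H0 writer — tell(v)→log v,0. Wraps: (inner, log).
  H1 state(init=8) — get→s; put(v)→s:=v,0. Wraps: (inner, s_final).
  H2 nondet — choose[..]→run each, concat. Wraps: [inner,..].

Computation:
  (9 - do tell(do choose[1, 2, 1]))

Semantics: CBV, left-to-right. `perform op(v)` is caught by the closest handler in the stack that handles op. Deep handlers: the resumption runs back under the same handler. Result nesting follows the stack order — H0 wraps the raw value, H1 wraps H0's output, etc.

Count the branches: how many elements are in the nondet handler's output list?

Answer: 3

Step-by-step:
choose[1, 2, 1] @ H2
  branch[0] choose=1:
    tell(1) @ H0 ⇒ log+=1
    H0 returns (9, (1))
    H1 returns ((9, (1)), 8)
    H2 returns [((9, (1)), 8)]
  branch[1] choose=2:
    tell(2) @ H0 ⇒ log+=2
    H0 returns (9, (2))
    H1 returns ((9, (2)), 8)
    H2 returns [((9, (2)), 8)]
  branch[2] choose=1:
    tell(1) @ H0 ⇒ log+=1
    H0 returns (9, (1))
    H1 returns ((9, (1)), 8)
    H2 returns [((9, (1)), 8)]
= [((9, (1)), 8), ((9, (2)), 8), ((9, (1)), 8)]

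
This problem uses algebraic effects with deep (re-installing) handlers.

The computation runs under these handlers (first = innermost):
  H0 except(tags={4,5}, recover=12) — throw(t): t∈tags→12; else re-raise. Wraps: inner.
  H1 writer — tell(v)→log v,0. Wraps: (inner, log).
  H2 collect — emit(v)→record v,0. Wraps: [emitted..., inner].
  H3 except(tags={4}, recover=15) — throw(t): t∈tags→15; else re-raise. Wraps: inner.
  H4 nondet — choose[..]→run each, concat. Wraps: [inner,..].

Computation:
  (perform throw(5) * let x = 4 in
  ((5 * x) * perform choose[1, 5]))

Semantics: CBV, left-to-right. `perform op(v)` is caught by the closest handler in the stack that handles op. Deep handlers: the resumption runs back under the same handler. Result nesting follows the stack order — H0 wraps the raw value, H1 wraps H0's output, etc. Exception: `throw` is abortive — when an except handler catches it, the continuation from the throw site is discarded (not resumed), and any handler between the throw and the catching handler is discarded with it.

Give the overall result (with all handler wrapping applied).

Step-by-step:
throw(5) @ H0 caught ⇒ 12
H1 returns (12, ())
H2 returns [(12, ())]
H3 returns [(12, ())]
H4 returns [[(12, ())]]
= [[(12, ())]]

Answer: [[(12, ())]]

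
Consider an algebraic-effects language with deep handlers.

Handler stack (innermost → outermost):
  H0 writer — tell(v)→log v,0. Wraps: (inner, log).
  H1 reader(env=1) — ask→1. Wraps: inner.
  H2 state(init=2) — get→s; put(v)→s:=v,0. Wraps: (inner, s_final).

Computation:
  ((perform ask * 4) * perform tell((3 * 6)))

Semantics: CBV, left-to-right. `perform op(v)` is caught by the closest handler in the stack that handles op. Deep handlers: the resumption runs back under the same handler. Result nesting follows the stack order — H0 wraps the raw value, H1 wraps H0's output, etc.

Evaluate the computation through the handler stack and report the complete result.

Answer: ((0, (18)), 2)

Working:
ask @ H1 ⇒ 1
tell(18) @ H0 ⇒ log+=18
H0 returns (0, (18))
H1 returns (0, (18))
H2 returns ((0, (18)), 2)
= ((0, (18)), 2)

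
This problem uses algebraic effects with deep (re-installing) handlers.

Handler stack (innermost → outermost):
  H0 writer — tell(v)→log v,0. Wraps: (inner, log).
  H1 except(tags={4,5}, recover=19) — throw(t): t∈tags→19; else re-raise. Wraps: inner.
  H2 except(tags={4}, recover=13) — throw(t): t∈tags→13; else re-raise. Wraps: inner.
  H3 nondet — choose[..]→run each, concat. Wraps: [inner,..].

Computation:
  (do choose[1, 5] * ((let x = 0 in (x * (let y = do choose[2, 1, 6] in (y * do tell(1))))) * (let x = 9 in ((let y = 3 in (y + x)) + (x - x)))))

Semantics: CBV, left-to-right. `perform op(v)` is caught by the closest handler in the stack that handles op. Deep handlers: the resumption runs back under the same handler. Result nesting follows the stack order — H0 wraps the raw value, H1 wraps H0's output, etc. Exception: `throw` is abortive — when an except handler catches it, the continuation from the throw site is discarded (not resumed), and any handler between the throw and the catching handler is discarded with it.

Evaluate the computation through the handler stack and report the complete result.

Evaluation trace:
choose[1, 5] @ H3
  branch[0] choose=1:
    choose[2, 1, 6] @ H3
      branch[0] choose=2:
        tell(1) @ H0 ⇒ log+=1
        H0 returns (0, (1))
        H1 returns (0, (1))
        H2 returns (0, (1))
        H3 returns [(0, (1))]
      branch[1] choose=1:
        tell(1) @ H0 ⇒ log+=1
        H0 returns (0, (1))
        H1 returns (0, (1))
        H2 returns (0, (1))
        H3 returns [(0, (1))]
      branch[2] choose=6:
        tell(1) @ H0 ⇒ log+=1
        H0 returns (0, (1))
        H1 returns (0, (1))
        H2 returns (0, (1))
        H3 returns [(0, (1))]
  branch[1] choose=5:
    choose[2, 1, 6] @ H3
      branch[0] choose=2:
        tell(1) @ H0 ⇒ log+=1
        H0 returns (0, (1))
        H1 returns (0, (1))
        H2 returns (0, (1))
        H3 returns [(0, (1))]
      branch[1] choose=1:
        tell(1) @ H0 ⇒ log+=1
        H0 returns (0, (1))
        H1 returns (0, (1))
        H2 returns (0, (1))
        H3 returns [(0, (1))]
      branch[2] choose=6:
        tell(1) @ H0 ⇒ log+=1
        H0 returns (0, (1))
        H1 returns (0, (1))
        H2 returns (0, (1))
        H3 returns [(0, (1))]
= [(0, (1)), (0, (1)), (0, (1)), (0, (1)), (0, (1)), (0, (1))]

Answer: [(0, (1)), (0, (1)), (0, (1)), (0, (1)), (0, (1)), (0, (1))]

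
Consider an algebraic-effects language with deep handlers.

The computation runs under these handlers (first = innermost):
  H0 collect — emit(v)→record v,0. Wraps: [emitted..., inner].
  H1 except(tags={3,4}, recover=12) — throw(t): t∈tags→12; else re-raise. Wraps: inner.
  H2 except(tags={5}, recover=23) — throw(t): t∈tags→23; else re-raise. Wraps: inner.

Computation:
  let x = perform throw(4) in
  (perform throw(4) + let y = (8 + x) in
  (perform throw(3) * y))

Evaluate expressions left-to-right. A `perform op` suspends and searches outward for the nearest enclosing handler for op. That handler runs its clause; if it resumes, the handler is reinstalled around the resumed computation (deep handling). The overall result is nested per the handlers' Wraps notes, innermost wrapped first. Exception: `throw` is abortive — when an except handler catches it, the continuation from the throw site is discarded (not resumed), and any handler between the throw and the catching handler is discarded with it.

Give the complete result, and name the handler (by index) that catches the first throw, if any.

Answer: 12 ; first throw caught by: H1

Evaluation trace:
throw(4) @ H1 caught ⇒ 12
H2 returns 12
= 12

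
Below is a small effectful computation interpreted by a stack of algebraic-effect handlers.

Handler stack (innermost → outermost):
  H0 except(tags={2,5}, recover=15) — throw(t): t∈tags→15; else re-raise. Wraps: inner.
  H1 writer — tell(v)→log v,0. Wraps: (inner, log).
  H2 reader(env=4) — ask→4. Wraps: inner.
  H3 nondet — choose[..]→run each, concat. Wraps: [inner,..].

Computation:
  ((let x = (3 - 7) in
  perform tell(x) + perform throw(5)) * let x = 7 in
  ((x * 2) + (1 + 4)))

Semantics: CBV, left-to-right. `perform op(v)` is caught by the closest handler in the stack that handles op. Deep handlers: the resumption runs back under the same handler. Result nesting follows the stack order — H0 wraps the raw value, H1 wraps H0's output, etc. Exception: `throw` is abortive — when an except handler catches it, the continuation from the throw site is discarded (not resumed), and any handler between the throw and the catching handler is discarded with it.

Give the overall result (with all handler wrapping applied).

Evaluation trace:
tell(-4) @ H1 ⇒ log+=-4
throw(5) @ H0 caught ⇒ 15
H1 returns (15, (-4))
H2 returns (15, (-4))
H3 returns [(15, (-4))]
= [(15, (-4))]

Answer: [(15, (-4))]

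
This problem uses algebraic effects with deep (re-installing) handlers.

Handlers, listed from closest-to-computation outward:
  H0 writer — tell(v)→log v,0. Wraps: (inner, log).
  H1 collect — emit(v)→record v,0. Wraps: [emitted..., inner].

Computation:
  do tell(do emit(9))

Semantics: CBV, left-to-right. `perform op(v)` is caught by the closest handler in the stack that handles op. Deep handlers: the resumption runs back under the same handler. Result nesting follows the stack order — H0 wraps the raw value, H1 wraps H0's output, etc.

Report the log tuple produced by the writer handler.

Answer: (0)

Evaluation trace:
emit(9) @ H1 ⇒ out+=9
tell(0) @ H0 ⇒ log+=0
H0 returns (0, (0))
H1 returns [9, (0, (0))]
= [9, (0, (0))]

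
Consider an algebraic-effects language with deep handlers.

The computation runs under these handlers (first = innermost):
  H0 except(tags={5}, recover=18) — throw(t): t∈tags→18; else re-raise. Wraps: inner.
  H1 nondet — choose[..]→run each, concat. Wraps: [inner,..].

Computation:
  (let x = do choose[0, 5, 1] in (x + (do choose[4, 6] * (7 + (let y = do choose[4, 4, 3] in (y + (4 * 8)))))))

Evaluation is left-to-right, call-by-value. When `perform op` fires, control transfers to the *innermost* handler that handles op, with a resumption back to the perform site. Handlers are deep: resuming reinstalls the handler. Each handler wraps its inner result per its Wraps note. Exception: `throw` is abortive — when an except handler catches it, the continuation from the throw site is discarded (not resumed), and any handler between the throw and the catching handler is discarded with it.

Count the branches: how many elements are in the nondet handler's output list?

Answer: 18

Step-by-step:
choose[0, 5, 1] @ H1
  branch[0] choose=0:
    choose[4, 6] @ H1
      branch[0] choose=4:
        choose[4, 4, 3] @ H1
          branch[0] choose=4:
            H0 returns 172
            H1 returns [172]
          branch[1] choose=4:
            H0 returns 172
            H1 returns [172]
          branch[2] choose=3:
            H0 returns 168
            H1 returns [168]
      branch[1] choose=6:
        choose[4, 4, 3] @ H1
          branch[0] choose=4:
            H0 returns 258
            H1 returns [258]
          branch[1] choose=4:
            H0 returns 258
            H1 returns [258]
          branch[2] choose=3:
            H0 returns 252
            H1 returns [252]
  branch[1] choose=5:
    choose[4, 6] @ H1
      branch[0] choose=4:
        choose[4, 4, 3] @ H1
          branch[0] choose=4:
            H0 returns 177
            H1 returns [177]
          branch[1] choose=4:
            H0 returns 177
            H1 returns [177]
          branch[2] choose=3:
            H0 returns 173
            H1 returns [173]
      branch[1] choose=6:
        choose[4, 4, 3] @ H1
          branch[0] choose=4:
            H0 returns 263
            H1 returns [263]
          branch[1] choose=4:
            H0 returns 263
            H1 returns [263]
          branch[2] choose=3:
            H0 returns 257
            H1 returns [257]
  branch[2] choose=1:
    choose[4, 6] @ H1
      branch[0] choose=4:
        choose[4, 4, 3] @ H1
          branch[0] choose=4:
            H0 returns 173
            H1 returns [173]
          branch[1] choose=4:
            H0 returns 173
            H1 returns [173]
          branch[2] choose=3:
            H0 returns 169
            H1 returns [169]
      branch[1] choose=6:
        choose[4, 4, 3] @ H1
          branch[0] choose=4:
            H0 returns 259
            H1 returns [259]
          branch[1] choose=4:
            H0 returns 259
            H1 returns [259]
          branch[2] choose=3:
            H0 returns 253
            H1 returns [253]
= [172, 172, 168, 258, 258, 252, 177, 177, 173, 263, 263, 257, 173, 173, 169, 259, 259, 253]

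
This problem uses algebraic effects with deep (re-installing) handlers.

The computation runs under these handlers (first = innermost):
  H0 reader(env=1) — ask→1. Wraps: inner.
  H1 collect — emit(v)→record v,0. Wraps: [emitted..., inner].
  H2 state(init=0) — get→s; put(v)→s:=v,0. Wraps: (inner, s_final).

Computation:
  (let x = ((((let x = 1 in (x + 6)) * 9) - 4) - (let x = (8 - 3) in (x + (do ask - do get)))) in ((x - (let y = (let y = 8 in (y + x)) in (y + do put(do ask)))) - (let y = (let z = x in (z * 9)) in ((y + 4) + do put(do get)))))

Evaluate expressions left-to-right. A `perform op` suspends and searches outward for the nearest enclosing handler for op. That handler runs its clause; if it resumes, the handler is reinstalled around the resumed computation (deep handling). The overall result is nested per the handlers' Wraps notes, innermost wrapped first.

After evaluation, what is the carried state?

Answer: 1

Evaluation trace:
ask @ H0 ⇒ 1
get @ H2 ⇒ 0
ask @ H0 ⇒ 1
put(1) @ H2 ⇒ s:=1
get @ H2 ⇒ 1
put(1) @ H2 ⇒ s:=1
H0 returns -489
H1 returns [-489]
H2 returns ([-489], 1)
= ([-489], 1)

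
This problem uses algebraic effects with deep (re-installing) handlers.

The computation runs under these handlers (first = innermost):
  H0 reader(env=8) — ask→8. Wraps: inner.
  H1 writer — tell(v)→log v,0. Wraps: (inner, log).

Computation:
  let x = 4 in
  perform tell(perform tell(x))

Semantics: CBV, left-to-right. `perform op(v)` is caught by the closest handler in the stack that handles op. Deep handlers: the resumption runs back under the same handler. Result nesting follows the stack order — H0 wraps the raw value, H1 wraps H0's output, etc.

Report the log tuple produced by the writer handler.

Working:
tell(4) @ H1 ⇒ log+=4
tell(0) @ H1 ⇒ log+=0
H0 returns 0
H1 returns (0, (4, 0))
= (0, (4, 0))

Answer: (4, 0)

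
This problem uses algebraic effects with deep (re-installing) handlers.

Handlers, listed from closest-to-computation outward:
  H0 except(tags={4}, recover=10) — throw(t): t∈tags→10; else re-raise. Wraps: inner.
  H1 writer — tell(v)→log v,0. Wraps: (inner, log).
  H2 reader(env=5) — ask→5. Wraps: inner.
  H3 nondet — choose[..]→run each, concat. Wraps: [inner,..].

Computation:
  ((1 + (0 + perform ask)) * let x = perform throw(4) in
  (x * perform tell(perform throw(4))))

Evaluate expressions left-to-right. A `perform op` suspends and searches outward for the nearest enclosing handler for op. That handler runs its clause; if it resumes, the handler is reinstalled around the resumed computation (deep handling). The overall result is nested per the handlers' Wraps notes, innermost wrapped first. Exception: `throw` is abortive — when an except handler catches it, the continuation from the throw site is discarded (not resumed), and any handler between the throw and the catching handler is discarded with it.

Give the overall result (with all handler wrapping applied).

Answer: [(10, ())]

Working:
ask @ H2 ⇒ 5
throw(4) @ H0 caught ⇒ 10
H1 returns (10, ())
H2 returns (10, ())
H3 returns [(10, ())]
= [(10, ())]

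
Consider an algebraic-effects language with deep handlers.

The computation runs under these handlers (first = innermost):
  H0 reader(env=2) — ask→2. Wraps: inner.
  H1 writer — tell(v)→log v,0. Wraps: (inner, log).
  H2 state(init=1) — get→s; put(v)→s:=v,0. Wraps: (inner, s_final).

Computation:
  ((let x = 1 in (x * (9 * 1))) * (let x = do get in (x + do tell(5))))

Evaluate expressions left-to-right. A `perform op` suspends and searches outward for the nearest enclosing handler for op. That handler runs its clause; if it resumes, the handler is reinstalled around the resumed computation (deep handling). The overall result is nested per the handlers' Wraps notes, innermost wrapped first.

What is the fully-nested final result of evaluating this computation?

Answer: ((9, (5)), 1)

Evaluation trace:
get @ H2 ⇒ 1
tell(5) @ H1 ⇒ log+=5
H0 returns 9
H1 returns (9, (5))
H2 returns ((9, (5)), 1)
= ((9, (5)), 1)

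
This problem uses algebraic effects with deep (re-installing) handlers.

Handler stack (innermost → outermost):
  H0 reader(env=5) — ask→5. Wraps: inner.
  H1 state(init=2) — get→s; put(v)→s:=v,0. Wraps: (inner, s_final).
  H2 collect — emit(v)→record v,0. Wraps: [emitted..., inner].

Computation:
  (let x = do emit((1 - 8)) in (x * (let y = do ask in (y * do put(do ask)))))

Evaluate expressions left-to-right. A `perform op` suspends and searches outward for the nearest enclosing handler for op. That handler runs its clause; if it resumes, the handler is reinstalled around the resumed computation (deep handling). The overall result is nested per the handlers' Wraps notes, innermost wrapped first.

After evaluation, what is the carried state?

Working:
emit(-7) @ H2 ⇒ out+=-7
ask @ H0 ⇒ 5
ask @ H0 ⇒ 5
put(5) @ H1 ⇒ s:=5
H0 returns 0
H1 returns (0, 5)
H2 returns [-7, (0, 5)]
= [-7, (0, 5)]

Answer: 5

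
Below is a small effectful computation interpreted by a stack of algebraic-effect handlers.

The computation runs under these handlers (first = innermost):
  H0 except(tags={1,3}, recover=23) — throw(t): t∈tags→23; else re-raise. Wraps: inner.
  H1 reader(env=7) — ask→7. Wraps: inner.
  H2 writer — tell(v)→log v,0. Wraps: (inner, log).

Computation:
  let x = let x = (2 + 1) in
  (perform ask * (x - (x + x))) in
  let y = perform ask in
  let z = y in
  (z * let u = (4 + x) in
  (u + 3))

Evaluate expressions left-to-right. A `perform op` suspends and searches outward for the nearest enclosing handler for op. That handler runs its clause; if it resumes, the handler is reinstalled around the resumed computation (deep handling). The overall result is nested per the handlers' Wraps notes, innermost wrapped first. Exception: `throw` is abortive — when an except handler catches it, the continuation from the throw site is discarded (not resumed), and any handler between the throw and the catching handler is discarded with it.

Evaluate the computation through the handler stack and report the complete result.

Answer: (-98, ())

Step-by-step:
ask @ H1 ⇒ 7
ask @ H1 ⇒ 7
H0 returns -98
H1 returns -98
H2 returns (-98, ())
= (-98, ())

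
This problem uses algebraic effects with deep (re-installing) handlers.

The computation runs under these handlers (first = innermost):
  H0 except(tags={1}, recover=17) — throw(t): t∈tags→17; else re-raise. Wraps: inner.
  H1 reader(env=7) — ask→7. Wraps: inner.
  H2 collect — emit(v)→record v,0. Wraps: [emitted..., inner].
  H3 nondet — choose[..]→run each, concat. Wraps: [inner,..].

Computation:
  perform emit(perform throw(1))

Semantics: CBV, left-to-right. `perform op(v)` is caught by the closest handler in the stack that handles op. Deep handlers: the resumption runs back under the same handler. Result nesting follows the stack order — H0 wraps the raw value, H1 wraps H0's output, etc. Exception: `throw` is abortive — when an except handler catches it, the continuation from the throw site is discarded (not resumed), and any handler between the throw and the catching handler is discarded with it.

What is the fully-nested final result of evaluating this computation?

Evaluation trace:
throw(1) @ H0 caught ⇒ 17
H1 returns 17
H2 returns [17]
H3 returns [[17]]
= [[17]]

Answer: [[17]]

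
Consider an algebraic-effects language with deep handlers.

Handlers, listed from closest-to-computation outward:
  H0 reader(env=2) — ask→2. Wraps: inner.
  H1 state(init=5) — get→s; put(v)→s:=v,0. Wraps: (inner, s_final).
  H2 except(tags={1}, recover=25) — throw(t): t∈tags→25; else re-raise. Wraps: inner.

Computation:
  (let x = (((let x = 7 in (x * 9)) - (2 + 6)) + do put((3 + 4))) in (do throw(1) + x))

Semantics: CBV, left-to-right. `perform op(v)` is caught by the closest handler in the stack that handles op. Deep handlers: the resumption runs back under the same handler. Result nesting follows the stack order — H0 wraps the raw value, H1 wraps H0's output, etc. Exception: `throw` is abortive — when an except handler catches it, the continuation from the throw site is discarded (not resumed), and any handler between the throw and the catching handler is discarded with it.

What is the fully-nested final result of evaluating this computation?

Evaluation trace:
put(7) @ H1 ⇒ s:=7
throw(1) @ H2 caught ⇒ 25
= 25

Answer: 25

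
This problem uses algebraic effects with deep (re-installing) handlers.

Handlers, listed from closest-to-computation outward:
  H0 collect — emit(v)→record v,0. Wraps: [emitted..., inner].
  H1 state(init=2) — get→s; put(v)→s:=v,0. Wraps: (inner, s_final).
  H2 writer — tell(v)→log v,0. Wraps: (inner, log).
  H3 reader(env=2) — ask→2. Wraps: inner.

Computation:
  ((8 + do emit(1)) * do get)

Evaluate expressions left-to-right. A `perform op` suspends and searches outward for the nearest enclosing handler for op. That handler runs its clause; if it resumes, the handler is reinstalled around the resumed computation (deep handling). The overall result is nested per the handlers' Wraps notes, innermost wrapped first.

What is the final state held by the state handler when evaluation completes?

Answer: 2

Evaluation trace:
emit(1) @ H0 ⇒ out+=1
get @ H1 ⇒ 2
H0 returns [1, 16]
H1 returns ([1, 16], 2)
H2 returns (([1, 16], 2), ())
H3 returns (([1, 16], 2), ())
= (([1, 16], 2), ())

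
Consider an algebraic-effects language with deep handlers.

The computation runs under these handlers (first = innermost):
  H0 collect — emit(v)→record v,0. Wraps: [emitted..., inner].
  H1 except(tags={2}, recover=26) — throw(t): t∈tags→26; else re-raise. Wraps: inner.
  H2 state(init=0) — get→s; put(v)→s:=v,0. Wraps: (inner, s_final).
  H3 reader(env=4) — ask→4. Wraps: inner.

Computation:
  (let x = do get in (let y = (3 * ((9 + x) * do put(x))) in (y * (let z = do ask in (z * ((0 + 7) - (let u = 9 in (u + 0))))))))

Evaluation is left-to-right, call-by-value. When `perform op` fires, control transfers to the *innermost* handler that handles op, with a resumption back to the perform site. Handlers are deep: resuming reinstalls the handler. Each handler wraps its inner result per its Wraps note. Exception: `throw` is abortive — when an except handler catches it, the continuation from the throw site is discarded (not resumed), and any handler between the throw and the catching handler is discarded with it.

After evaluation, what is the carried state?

Evaluation trace:
get @ H2 ⇒ 0
put(0) @ H2 ⇒ s:=0
ask @ H3 ⇒ 4
H0 returns [0]
H1 returns [0]
H2 returns ([0], 0)
H3 returns ([0], 0)
= ([0], 0)

Answer: 0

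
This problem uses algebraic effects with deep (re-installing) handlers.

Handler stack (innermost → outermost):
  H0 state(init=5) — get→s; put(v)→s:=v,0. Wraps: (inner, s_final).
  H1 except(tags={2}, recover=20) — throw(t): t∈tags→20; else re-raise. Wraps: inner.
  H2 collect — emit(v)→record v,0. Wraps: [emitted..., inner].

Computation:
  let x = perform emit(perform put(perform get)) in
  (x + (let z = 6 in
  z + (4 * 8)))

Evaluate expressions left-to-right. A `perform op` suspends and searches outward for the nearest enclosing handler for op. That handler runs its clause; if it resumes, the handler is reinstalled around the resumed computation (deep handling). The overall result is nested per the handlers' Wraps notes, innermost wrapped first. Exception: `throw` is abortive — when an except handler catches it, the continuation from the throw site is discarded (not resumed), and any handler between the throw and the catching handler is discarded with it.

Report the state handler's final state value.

Answer: 5

Evaluation trace:
get @ H0 ⇒ 5
put(5) @ H0 ⇒ s:=5
emit(0) @ H2 ⇒ out+=0
H0 returns (38, 5)
H1 returns (38, 5)
H2 returns [0, (38, 5)]
= [0, (38, 5)]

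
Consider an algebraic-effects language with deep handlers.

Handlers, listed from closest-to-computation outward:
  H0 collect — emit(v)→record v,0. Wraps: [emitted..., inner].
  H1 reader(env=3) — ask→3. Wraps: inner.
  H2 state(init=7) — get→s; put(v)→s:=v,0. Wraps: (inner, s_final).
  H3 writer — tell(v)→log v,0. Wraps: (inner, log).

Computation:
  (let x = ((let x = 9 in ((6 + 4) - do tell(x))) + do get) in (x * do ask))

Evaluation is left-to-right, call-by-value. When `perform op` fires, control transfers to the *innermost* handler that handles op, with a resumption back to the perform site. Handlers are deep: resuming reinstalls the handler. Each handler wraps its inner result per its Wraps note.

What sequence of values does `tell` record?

Evaluation trace:
tell(9) @ H3 ⇒ log+=9
get @ H2 ⇒ 7
ask @ H1 ⇒ 3
H0 returns [51]
H1 returns [51]
H2 returns ([51], 7)
H3 returns (([51], 7), (9))
= (([51], 7), (9))

Answer: (9)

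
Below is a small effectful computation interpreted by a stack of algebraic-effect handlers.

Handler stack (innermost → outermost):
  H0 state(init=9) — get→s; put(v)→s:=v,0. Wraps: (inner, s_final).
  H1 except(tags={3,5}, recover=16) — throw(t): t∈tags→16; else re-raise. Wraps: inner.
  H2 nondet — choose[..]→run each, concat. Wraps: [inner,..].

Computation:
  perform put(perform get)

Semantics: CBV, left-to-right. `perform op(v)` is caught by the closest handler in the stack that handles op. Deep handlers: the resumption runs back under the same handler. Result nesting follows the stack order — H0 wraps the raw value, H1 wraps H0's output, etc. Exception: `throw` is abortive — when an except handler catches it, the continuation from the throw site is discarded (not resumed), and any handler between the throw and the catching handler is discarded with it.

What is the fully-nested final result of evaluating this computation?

Step-by-step:
get @ H0 ⇒ 9
put(9) @ H0 ⇒ s:=9
H0 returns (0, 9)
H1 returns (0, 9)
H2 returns [(0, 9)]
= [(0, 9)]

Answer: [(0, 9)]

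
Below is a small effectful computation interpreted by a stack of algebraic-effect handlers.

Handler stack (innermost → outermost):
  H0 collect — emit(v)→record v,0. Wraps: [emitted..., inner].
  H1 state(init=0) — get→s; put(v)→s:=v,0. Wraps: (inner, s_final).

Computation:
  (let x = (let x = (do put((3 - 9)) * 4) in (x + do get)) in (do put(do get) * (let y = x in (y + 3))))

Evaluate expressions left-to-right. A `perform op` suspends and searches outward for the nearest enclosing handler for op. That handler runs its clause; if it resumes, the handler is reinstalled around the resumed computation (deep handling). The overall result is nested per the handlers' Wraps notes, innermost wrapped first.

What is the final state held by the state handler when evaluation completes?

Answer: -6

Working:
put(-6) @ H1 ⇒ s:=-6
get @ H1 ⇒ -6
get @ H1 ⇒ -6
put(-6) @ H1 ⇒ s:=-6
H0 returns [0]
H1 returns ([0], -6)
= ([0], -6)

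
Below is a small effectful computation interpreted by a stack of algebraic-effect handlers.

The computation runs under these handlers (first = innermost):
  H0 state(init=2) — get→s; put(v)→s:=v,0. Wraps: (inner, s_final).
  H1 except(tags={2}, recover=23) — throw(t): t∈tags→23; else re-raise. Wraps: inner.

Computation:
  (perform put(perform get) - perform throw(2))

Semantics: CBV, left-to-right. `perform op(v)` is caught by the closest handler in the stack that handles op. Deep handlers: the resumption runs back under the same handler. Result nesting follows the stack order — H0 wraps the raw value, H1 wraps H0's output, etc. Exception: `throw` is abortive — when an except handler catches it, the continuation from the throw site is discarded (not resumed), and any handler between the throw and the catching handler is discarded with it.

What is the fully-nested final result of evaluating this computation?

Answer: 23

Evaluation trace:
get @ H0 ⇒ 2
put(2) @ H0 ⇒ s:=2
throw(2) @ H1 caught ⇒ 23
= 23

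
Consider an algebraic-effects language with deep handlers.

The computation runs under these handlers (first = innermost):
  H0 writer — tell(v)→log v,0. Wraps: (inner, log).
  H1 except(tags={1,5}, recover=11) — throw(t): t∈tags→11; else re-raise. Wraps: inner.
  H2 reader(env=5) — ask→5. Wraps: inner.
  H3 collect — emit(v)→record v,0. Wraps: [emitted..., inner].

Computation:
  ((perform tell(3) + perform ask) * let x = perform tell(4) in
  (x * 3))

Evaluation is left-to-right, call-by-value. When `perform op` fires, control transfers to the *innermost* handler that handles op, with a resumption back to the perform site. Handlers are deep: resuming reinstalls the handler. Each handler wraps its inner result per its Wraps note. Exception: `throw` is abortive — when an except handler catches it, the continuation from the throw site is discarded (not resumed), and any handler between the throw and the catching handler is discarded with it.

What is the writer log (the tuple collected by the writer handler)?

Step-by-step:
tell(3) @ H0 ⇒ log+=3
ask @ H2 ⇒ 5
tell(4) @ H0 ⇒ log+=4
H0 returns (0, (3, 4))
H1 returns (0, (3, 4))
H2 returns (0, (3, 4))
H3 returns [(0, (3, 4))]
= [(0, (3, 4))]

Answer: (3, 4)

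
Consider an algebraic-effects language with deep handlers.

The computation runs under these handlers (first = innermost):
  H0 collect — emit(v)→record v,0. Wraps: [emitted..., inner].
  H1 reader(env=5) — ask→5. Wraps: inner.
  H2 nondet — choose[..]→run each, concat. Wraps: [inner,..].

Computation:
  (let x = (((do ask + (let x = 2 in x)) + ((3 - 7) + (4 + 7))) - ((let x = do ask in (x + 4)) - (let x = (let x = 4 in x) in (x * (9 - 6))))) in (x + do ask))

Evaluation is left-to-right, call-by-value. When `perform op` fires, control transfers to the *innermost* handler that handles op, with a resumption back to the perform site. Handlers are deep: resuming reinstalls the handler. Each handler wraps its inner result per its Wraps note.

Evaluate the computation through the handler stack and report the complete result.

Step-by-step:
ask @ H1 ⇒ 5
ask @ H1 ⇒ 5
ask @ H1 ⇒ 5
H0 returns [22]
H1 returns [22]
H2 returns [[22]]
= [[22]]

Answer: [[22]]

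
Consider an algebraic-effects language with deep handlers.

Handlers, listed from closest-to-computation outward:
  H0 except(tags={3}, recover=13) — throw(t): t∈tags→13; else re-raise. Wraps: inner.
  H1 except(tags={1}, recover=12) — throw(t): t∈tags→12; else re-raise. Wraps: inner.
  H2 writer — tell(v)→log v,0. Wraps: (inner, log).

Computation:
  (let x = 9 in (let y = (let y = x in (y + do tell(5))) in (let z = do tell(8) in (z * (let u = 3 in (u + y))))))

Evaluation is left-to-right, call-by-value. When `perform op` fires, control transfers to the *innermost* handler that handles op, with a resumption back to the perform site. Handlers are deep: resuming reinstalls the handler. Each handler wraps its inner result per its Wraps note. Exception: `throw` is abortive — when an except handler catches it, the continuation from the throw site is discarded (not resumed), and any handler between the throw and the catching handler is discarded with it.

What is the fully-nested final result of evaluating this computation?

Step-by-step:
tell(5) @ H2 ⇒ log+=5
tell(8) @ H2 ⇒ log+=8
H0 returns 0
H1 returns 0
H2 returns (0, (5, 8))
= (0, (5, 8))

Answer: (0, (5, 8))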